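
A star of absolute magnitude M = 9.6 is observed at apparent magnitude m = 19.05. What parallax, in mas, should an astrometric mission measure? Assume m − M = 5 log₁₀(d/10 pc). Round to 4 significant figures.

m − M = 19.05 − 9.6 = 9.45.
d = 10^((m−M)/5 + 1) = 10^2.890 = 776.25 pc.
p = 1/d = 1/776.25 = 0.0012882 arcsec = 1.2882 mas.

1.288 mas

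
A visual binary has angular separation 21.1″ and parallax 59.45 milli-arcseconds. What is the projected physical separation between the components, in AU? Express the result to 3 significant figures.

d = 1/p = 1/0.05945″ = 16.821 pc.
At distance d (pc), an angle of θ arcsec spans θ·d AU: s = 21.1 × 16.821 = 354.92 AU.

355 AU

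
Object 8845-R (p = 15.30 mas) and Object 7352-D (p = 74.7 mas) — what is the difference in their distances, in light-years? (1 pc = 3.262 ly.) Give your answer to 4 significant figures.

d_A = 1/0.01530″ = 65.359 pc; d_B = 1/0.07470″ = 13.387 pc.
|d_B − d_A| = |13.387 − 65.359| = 51.972 pc = 51.972 × 3.262 ly = 169.53 ly.

169.5 ly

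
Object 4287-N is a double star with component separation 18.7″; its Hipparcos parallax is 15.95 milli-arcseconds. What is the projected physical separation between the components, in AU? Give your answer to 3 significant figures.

1170 AU

d = 1/p = 1/0.01595″ = 62.696 pc.
At distance d (pc), an angle of θ arcsec spans θ·d AU: s = 18.7 × 62.696 = 1172.4 AU.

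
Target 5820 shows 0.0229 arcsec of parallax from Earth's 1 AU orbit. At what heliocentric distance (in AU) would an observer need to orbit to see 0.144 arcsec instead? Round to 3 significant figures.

6.29 AU

Parallax scales linearly with baseline: p ∝ B, so B = p_target / p_Earth × 1 AU.
B = 0.144 / 0.0229 = 6.2882 AU.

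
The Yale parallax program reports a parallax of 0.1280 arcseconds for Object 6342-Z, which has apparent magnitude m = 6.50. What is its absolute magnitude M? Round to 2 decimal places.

d = 1/p = 1/0.1280″ = 7.8125 pc.
m − M = 5 log₁₀(7.8125) − 5 = 4.4640 − 5 = -0.5360.
M = m − (m − M) = 6.50 − (-0.5360) = 7.04.

M = 7.04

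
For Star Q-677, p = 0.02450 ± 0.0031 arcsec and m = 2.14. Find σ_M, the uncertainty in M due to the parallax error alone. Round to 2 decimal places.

M = m − 5 log₁₀ d + 5 = m + 5 log₁₀ p + 5, so ∂M/∂p = 5/(p ln 10).
σ_M = (5/ln 10) · (σ_p/p) = 2.1715 × 0.0031/0.02450 = 2.1715 × 0.12653 = 0.27476.

σ_M = 0.27 mag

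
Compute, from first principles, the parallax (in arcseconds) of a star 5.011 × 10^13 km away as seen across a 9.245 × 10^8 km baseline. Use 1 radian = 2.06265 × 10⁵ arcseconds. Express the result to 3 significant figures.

θ ≈ B/d = (9.245 × 10^8) / (5.011 × 10^13) = 1.8449 × 10^-5 rad.
In arcseconds: 1.8449 × 10^-5 × 206265 = 3.8054″.

3.81 arcsec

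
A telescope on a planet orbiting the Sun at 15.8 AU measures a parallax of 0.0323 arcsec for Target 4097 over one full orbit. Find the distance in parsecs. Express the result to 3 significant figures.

489 pc

With baseline B (in AU) and parallax p (in arcsec), d = B/p parsecs.
d = 15.8 / 0.0323 = 489.16 pc.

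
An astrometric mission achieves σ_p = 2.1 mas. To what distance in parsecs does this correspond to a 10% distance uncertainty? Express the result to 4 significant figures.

σ_d/d = σ_p/p, so the condition is σ_p/p ≤ 0.10, i.e. p ≥ σ_p/0.10.
p_min = 2.1/0.10 = 21 mas = 0.021 arcsec.
d_max = 1/p_min = 1/0.021 = 47.619 pc.

47.62 pc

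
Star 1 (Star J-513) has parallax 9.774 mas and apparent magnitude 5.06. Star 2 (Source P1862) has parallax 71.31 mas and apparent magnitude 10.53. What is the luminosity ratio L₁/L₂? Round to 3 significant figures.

d₁ = 1/p₁ = 1/0.009774″ = 102.31 pc; d₂ = 1/p₂ = 1/0.07131″ = 14.023 pc.
M₁ = m₁ − 5 log₁₀ d₁ + 5 = 5.06 − 10.0496 + 5 = 0.0104.
M₂ = 10.53 − 5.7342 + 5 = 9.7958.
L₁/L₂ = 10^(0.4(M₂ − M₁)) = 10^(0.4 × 9.7854) = 10^3.91416 = 8206.5.

L₁/L₂ = 8210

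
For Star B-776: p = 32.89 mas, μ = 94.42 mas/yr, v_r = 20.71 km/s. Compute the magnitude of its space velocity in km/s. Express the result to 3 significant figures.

24.8 km/s

d = 1/p = 1/0.03289″ = 30.404 pc.
μ = 94.42 mas/yr = 0.09442 ″/yr.
v_t = 4.740 μ d = 4.740 × 0.09442 × 30.404 = 13.607 km/s.
v = √(v_r² + v_t²) = √(20.71² + 13.607²) = √614.055 = 24.78 km/s.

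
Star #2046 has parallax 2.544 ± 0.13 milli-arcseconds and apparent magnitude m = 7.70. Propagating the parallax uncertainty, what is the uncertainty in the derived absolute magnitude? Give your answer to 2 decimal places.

σ_M = 0.11 mag

M = m − 5 log₁₀ d + 5 = m + 5 log₁₀ p + 5, so ∂M/∂p = 5/(p ln 10).
σ_M = (5/ln 10) · (σ_p/p) = 2.1715 × 0.13/2.544 = 2.1715 × 0.051101 = 0.11097.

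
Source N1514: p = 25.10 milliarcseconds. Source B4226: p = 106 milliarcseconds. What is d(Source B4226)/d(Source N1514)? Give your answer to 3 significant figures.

0.237

Since d = 1/p, d_B/d_A = p_A/p_B.
= 25.10 / 106 = 0.23679.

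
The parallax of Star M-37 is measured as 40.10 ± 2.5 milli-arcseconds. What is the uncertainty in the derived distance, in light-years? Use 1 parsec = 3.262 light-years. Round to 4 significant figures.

d = 1/p, so σ_d = σ_p / p².
σ_d = 0.00250 / (0.04010)² = 0.00250 / 0.001608 = 1.5547 pc = 1.5547 × 3.262 ly = 5.0714 ly.

5.071 ly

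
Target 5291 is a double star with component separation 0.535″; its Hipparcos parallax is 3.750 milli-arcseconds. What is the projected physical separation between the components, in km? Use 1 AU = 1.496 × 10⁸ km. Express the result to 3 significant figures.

d = 1/p = 1/0.003750″ = 266.67 pc.
At distance d (pc), an angle of θ arcsec spans θ·d AU: s = 0.535 × 266.67 = 142.67 AU.
= 142.67 × 1.496 × 10⁸ km = 2.1343 × 10^10 km.

2.13 × 10^10 km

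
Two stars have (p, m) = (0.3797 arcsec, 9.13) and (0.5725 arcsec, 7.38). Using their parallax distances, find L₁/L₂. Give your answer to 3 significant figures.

L₁/L₂ = 0.454

d₁ = 1/p₁ = 1/0.3797″ = 2.6337 pc; d₂ = 1/p₂ = 1/0.5725″ = 1.7467 pc.
M₁ = m₁ − 5 log₁₀ d₁ + 5 = 9.13 − 2.1028 + 5 = 12.0272.
M₂ = 7.38 − 1.2111 + 5 = 11.1689.
L₁/L₂ = 10^(0.4(M₂ − M₁)) = 10^(0.4 × (-0.8583)) = 10^(-0.34332) = 0.45361.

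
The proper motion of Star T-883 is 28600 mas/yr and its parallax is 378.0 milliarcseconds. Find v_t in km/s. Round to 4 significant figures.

358.6 km/s

d = 1/p = 1/0.3780″ = 2.6455 pc.
μ = 28600 mas/yr = 28.6 ″/yr.
v_t = 4.74 × μ × d = 4.74 × 28.6 × 2.6455 = 358.63 km/s.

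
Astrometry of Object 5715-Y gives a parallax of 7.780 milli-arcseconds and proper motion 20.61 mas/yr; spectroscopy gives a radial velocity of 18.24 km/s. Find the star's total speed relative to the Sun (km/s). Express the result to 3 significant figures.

22.1 km/s

d = 1/p = 1/0.007780″ = 128.53 pc.
μ = 20.61 mas/yr = 0.02061 ″/yr.
v_t = 4.740 μ d = 4.740 × 0.02061 × 128.53 = 12.556 km/s.
v = √(v_r² + v_t²) = √(18.24² + 12.556²) = √490.351 = 22.144 km/s.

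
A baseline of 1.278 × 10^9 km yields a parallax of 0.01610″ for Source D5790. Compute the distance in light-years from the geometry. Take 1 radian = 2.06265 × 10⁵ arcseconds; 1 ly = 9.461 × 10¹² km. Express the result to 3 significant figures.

1730 ly

θ = 0.01610″ = 0.01610/206265 = 7.8055 × 10^-8 rad.
d = B/θ = (1.278 × 10^9) / (7.8055 × 10^-8) = 1.6373 × 10^16 km = (1.6373 × 10^16) / (9.461 × 10^12) ly = 1730.6 ly.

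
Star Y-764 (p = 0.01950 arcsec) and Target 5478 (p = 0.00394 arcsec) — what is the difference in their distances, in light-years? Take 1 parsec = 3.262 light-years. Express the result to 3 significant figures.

661 ly

d_A = 1/0.01950″ = 51.282 pc; d_B = 1/0.003940″ = 253.81 pc.
|d_B − d_A| = |253.81 − 51.282| = 202.53 pc = 202.53 × 3.262 ly = 660.65 ly.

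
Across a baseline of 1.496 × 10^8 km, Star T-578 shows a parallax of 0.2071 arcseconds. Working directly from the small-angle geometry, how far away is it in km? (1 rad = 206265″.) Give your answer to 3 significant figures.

1.49 × 10^14 km

θ = 0.2071″ = 0.2071/206265 = 1.0040 × 10^-6 rad.
d = B/θ = (1.496 × 10^8) / (1.0040 × 10^-6) = 1.4900 × 10^14 km.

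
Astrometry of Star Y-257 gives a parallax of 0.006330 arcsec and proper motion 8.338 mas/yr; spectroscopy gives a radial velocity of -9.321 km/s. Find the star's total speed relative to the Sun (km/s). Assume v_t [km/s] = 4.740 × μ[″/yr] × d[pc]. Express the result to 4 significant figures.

d = 1/p = 1/0.006330″ = 157.98 pc.
μ = 8.338 mas/yr = 0.008338 ″/yr.
v_t = 4.740 μ d = 4.740 × 0.008338 × 157.98 = 6.2437 km/s.
v = √(v_r² + v_t²) = √((-9.321)² + 6.2437²) = √125.865 = 11.219 km/s.

11.22 km/s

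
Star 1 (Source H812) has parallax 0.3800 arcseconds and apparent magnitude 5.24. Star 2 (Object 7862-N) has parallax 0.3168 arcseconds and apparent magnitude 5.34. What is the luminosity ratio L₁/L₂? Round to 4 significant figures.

d₁ = 1/p₁ = 1/0.3800″ = 2.6316 pc; d₂ = 1/p₂ = 1/0.3168″ = 3.1566 pc.
M₁ = m₁ − 5 log₁₀ d₁ + 5 = 5.24 − 2.1011 + 5 = 8.1389.
M₂ = 5.34 − 2.4961 + 5 = 7.8439.
L₁/L₂ = 10^(0.4(M₂ − M₁)) = 10^(0.4 × (-0.2950)) = 10^(-0.11800) = 0.76208.

L₁/L₂ = 0.7621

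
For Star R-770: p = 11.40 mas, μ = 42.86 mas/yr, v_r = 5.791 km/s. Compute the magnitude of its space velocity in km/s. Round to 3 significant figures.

18.7 km/s

d = 1/p = 1/0.01140″ = 87.719 pc.
μ = 42.86 mas/yr = 0.04286 ″/yr.
v_t = 4.740 μ d = 4.740 × 0.04286 × 87.719 = 17.821 km/s.
v = √(v_r² + v_t²) = √(5.791² + 17.821²) = √351.124 = 18.738 km/s.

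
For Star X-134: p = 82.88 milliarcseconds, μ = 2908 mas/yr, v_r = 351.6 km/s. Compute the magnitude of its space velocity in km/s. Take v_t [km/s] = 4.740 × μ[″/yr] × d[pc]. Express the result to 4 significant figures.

389.0 km/s

d = 1/p = 1/0.08288″ = 12.066 pc.
μ = 2908 mas/yr = 2.908 ″/yr.
v_t = 4.740 μ d = 4.740 × 2.908 × 12.066 = 166.32 km/s.
v = √(v_r² + v_t²) = √(351.6² + 166.32²) = √151285 = 388.95 km/s.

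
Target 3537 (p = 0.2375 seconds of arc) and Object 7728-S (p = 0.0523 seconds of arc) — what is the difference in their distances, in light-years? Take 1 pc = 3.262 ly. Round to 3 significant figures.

d_A = 1/0.2375″ = 4.2105 pc; d_B = 1/0.05230″ = 19.12 pc.
|d_B − d_A| = |19.12 − 4.2105| = 14.91 pc = 14.91 × 3.262 ly = 48.636 ly.

48.6 ly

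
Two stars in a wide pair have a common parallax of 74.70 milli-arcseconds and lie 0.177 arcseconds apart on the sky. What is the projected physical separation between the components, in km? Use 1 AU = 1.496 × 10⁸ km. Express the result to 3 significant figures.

d = 1/p = 1/0.07470″ = 13.387 pc.
At distance d (pc), an angle of θ arcsec spans θ·d AU: s = 0.177 × 13.387 = 2.3695 AU.
= 2.3695 × 1.496 × 10⁸ km = 3.5448 × 10^8 km.

3.54 × 10^8 km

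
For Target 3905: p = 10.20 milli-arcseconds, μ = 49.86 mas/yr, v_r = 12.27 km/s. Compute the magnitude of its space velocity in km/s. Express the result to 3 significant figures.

d = 1/p = 1/0.01020″ = 98.039 pc.
μ = 49.86 mas/yr = 0.04986 ″/yr.
v_t = 4.740 μ d = 4.740 × 0.04986 × 98.039 = 23.17 km/s.
v = √(v_r² + v_t²) = √(12.27² + 23.17²) = √687.402 = 26.218 km/s.

26.2 km/s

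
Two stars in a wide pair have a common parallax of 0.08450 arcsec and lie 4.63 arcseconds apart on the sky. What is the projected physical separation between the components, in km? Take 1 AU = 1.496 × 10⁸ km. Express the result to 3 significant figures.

d = 1/p = 1/0.08450″ = 11.834 pc.
At distance d (pc), an angle of θ arcsec spans θ·d AU: s = 4.63 × 11.834 = 54.791 AU.
= 54.791 × 1.496 × 10⁸ km = 8.1967 × 10^9 km.

8.20 × 10^9 km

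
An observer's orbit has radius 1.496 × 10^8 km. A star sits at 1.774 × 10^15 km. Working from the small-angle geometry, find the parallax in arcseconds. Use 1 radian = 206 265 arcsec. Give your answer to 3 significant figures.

θ ≈ B/d = (1.496 × 10^8) / (1.774 × 10^15) = 8.4329 × 10^-8 rad.
In arcseconds: 8.4329 × 10^-8 × 206265 = 0.017394″.

0.0174 arcsec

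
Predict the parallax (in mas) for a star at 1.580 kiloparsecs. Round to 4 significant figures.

0.6329 mas

d = 1.580 kpc = 1580 pc.
p = 1/d = 1/1580 = 0.00063291 arcsec.
= 0.00063291 × 1000 = 0.63291 mas.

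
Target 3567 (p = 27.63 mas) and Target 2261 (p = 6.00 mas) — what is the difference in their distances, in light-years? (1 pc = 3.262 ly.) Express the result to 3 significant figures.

426 ly

d_A = 1/0.02763″ = 36.193 pc; d_B = 1/0.006000″ = 166.67 pc.
|d_B − d_A| = |166.67 − 36.193| = 130.48 pc = 130.48 × 3.262 ly = 425.63 ly.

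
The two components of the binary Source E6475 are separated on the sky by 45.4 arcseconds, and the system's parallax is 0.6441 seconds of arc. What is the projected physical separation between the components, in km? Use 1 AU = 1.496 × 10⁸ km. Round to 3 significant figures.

1.05 × 10^10 km

d = 1/p = 1/0.6441″ = 1.5526 pc.
At distance d (pc), an angle of θ arcsec spans θ·d AU: s = 45.4 × 1.5526 = 70.488 AU.
= 70.488 × 1.496 × 10⁸ km = 1.0545 × 10^10 km.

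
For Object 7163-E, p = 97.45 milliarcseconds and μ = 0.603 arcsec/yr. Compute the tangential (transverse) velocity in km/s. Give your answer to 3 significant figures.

d = 1/p = 1/0.09745″ = 10.262 pc.
v_t = 4.74 × μ × d = 4.74 × 0.603 × 10.262 = 29.331 km/s.

29.3 km/s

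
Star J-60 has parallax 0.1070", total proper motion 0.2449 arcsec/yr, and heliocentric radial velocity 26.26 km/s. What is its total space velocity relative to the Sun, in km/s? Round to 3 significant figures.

28.4 km/s

d = 1/p = 1/0.1070″ = 9.3458 pc.
v_t = 4.740 μ d = 4.740 × 0.2449 × 9.3458 = 10.849 km/s.
v = √(v_r² + v_t²) = √(26.26² + 10.849²) = √807.288 = 28.413 km/s.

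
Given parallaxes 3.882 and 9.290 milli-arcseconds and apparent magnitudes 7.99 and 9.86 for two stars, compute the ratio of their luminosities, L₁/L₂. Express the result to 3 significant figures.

L₁/L₂ = 32.1

d₁ = 1/p₁ = 1/0.003882″ = 257.6 pc; d₂ = 1/p₂ = 1/0.009290″ = 107.64 pc.
M₁ = m₁ − 5 log₁₀ d₁ + 5 = 7.99 − 12.0547 + 5 = 0.9353.
M₂ = 9.86 − 10.1599 + 5 = 4.7001.
L₁/L₂ = 10^(0.4(M₂ − M₁)) = 10^(0.4 × 3.7648) = 10^1.50592 = 32.057.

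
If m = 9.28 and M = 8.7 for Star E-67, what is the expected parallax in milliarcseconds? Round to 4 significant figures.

m − M = 9.28 − 8.7 = 0.58.
d = 10^((m−M)/5 + 1) = 10^1.116 = 13.062 pc.
p = 1/d = 1/13.062 = 0.076558 arcsec = 76.558 mas.

76.56 mas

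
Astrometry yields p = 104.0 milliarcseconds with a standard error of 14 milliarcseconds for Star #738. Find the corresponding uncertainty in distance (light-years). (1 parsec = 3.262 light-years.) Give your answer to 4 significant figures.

4.222 ly

d = 1/p, so σ_d = σ_p / p².
σ_d = 0.0140 / (0.1040)² = 0.0140 / 0.010816 = 1.2944 pc = 1.2944 × 3.262 ly = 4.2223 ly.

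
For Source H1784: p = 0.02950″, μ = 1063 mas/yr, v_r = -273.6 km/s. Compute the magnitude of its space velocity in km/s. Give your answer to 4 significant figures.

d = 1/p = 1/0.02950″ = 33.898 pc.
μ = 1063 mas/yr = 1.063 ″/yr.
v_t = 4.740 μ d = 4.740 × 1.063 × 33.898 = 170.8 km/s.
v = √(v_r² + v_t²) = √((-273.6)² + 170.8²) = √104030 = 322.54 km/s.

322.5 km/s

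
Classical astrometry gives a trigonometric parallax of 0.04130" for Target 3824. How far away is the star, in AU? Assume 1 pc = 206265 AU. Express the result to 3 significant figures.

d = 1/p = 1/0.04130 = 24.213 pc.
In AU: 24.213 × 206265 = 4.9943 × 10^6 AU.

4.99 × 10^6 AU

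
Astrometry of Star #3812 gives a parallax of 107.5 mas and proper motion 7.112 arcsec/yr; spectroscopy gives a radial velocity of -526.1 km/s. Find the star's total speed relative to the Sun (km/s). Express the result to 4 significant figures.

d = 1/p = 1/0.1075″ = 9.3023 pc.
v_t = 4.740 μ d = 4.740 × 7.112 × 9.3023 = 313.59 km/s.
v = √(v_r² + v_t²) = √((-526.1)² + 313.59²) = √375120 = 612.47 km/s.

612.5 km/s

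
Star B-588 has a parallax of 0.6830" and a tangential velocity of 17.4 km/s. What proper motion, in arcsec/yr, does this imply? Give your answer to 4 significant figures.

2.507 arcsec/yr

d = 1/p = 1/0.6830″ = 1.4641 pc.
μ = v_t / (4.74 d) = 17.4 / (4.74 × 1.4641) = 17.4 / 6.9398 = 2.5073 ″/yr.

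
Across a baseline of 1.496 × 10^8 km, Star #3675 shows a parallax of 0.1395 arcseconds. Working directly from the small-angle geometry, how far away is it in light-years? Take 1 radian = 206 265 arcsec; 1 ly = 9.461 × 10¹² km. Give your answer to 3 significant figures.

23.4 ly

θ = 0.1395″ = 0.1395/206265 = 6.7631 × 10^-7 rad.
d = B/θ = (1.496 × 10^8) / (6.7631 × 10^-7) = 2.2120 × 10^14 km = (2.2120 × 10^14) / (9.461 × 10^12) ly = 23.38 ly.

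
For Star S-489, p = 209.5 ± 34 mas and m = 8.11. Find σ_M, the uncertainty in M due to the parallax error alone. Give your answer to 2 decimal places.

σ_M = 0.35 mag

M = m − 5 log₁₀ d + 5 = m + 5 log₁₀ p + 5, so ∂M/∂p = 5/(p ln 10).
σ_M = (5/ln 10) · (σ_p/p) = 2.1715 × 34/209.5 = 2.1715 × 0.16229 = 0.35241.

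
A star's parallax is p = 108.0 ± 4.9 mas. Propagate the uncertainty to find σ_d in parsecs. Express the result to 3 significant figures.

d = 1/p, so σ_d = σ_p / p².
σ_d = 0.00490 / (0.1080)² = 0.00490 / 0.011664 = 0.4201 pc.

0.420 pc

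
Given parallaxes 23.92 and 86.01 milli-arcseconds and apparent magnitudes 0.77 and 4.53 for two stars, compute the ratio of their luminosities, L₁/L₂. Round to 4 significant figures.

L₁/L₂ = 412.6

d₁ = 1/p₁ = 1/0.02392″ = 41.806 pc; d₂ = 1/p₂ = 1/0.08601″ = 11.627 pc.
M₁ = m₁ − 5 log₁₀ d₁ + 5 = 0.77 − 8.1062 + 5 = -2.3362.
M₂ = 4.53 − 5.3273 + 5 = 4.2027.
L₁/L₂ = 10^(0.4(M₂ − M₁)) = 10^(0.4 × 6.5389) = 10^2.61556 = 412.63.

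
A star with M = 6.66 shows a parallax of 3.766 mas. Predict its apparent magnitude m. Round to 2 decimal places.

d = 1/p = 1/0.003766″ = 265.53 pc.
m − M = 5 log₁₀ d − 5 = 5 log₁₀(265.53) − 5 = 12.1206 − 5 = 7.1206.
m = M + (m − M) = 6.66 + 7.1206 = 13.78.

m = 13.78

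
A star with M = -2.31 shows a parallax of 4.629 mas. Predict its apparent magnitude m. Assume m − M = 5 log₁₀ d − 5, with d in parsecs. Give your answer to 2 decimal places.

m = 4.36

d = 1/p = 1/0.004629″ = 216.03 pc.
m − M = 5 log₁₀ d − 5 = 5 log₁₀(216.03) − 5 = 11.6726 − 5 = 6.6726.
m = M + (m − M) = -2.31 + 6.6726 = 4.36.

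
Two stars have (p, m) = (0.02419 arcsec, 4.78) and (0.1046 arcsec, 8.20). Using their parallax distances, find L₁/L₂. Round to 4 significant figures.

d₁ = 1/p₁ = 1/0.02419″ = 41.339 pc; d₂ = 1/p₂ = 1/0.1046″ = 9.5602 pc.
M₁ = m₁ − 5 log₁₀ d₁ + 5 = 4.78 − 8.0818 + 5 = 1.6982.
M₂ = 8.20 − 4.9023 + 5 = 8.2977.
L₁/L₂ = 10^(0.4(M₂ − M₁)) = 10^(0.4 × 6.5995) = 10^2.63980 = 436.31.

L₁/L₂ = 436.3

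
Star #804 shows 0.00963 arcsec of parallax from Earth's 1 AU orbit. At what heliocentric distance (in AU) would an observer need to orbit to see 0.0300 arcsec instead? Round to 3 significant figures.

3.12 AU

Parallax scales linearly with baseline: p ∝ B, so B = p_target / p_Earth × 1 AU.
B = 0.0300 / 0.00963 = 3.1153 AU.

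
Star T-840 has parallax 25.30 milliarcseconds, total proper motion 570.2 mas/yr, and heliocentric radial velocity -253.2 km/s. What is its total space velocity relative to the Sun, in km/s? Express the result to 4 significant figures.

d = 1/p = 1/0.02530″ = 39.526 pc.
μ = 570.2 mas/yr = 0.5702 ″/yr.
v_t = 4.740 μ d = 4.740 × 0.5702 × 39.526 = 106.83 km/s.
v = √(v_r² + v_t²) = √((-253.2)² + 106.83²) = √75522.9 = 274.81 km/s.

274.8 km/s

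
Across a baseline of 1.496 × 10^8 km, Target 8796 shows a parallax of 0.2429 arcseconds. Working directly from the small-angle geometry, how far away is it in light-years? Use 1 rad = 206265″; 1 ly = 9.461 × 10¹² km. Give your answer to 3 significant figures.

13.4 ly

θ = 0.2429″ = 0.2429/206265 = 1.1776 × 10^-6 rad.
d = B/θ = (1.496 × 10^8) / (1.1776 × 10^-6) = 1.2704 × 10^14 km = (1.2704 × 10^14) / (9.461 × 10^12) ly = 13.428 ly.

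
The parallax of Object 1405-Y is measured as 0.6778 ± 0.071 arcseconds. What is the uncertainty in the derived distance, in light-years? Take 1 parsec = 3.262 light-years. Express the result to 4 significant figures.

d = 1/p, so σ_d = σ_p / p².
σ_d = 0.0710 / (0.6778)² = 0.0710 / 0.45941 = 0.15455 pc = 0.15455 × 3.262 ly = 0.50414 ly.

0.5041 ly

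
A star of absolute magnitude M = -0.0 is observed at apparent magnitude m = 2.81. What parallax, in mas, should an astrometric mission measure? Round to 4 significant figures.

27.42 mas

m − M = 2.81 − (-0.0) = 2.81.
d = 10^((m−M)/5 + 1) = 10^1.562 = 36.475 pc.
p = 1/d = 1/36.475 = 0.027416 arcsec = 27.416 mas.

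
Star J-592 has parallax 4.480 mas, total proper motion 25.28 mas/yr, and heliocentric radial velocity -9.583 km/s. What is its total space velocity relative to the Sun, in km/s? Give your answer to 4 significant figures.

28.41 km/s

d = 1/p = 1/0.004480″ = 223.21 pc.
μ = 25.28 mas/yr = 0.02528 ″/yr.
v_t = 4.740 μ d = 4.740 × 0.02528 × 223.21 = 26.747 km/s.
v = √(v_r² + v_t²) = √((-9.583)² + 26.747²) = √807.236 = 28.412 km/s.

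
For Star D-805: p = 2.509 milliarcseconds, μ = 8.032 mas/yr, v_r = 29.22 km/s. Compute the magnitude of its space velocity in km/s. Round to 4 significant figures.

32.93 km/s

d = 1/p = 1/0.002509″ = 398.57 pc.
μ = 8.032 mas/yr = 0.008032 ″/yr.
v_t = 4.740 μ d = 4.740 × 0.008032 × 398.57 = 15.174 km/s.
v = √(v_r² + v_t²) = √(29.22² + 15.174²) = √1084.06 = 32.925 km/s.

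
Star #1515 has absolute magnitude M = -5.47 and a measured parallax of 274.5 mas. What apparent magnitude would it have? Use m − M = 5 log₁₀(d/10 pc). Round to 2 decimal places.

d = 1/p = 1/0.2745″ = 3.643 pc.
m − M = 5 log₁₀ d − 5 = 5 log₁₀(3.643) − 5 = 2.8073 − 5 = -2.1927.
m = M + (m − M) = -5.47 + (-2.1927) = -7.66.

m = -7.66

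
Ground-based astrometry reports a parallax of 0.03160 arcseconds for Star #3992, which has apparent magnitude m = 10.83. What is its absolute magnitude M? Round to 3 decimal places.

M = 8.328

d = 1/p = 1/0.03160″ = 31.646 pc.
m − M = 5 log₁₀(31.646) − 5 = 7.5016 − 5 = 2.5016.
M = m − (m − M) = 10.83 − 2.5016 = 8.328.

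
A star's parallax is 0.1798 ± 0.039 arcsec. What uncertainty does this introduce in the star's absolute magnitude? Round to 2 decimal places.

M = m − 5 log₁₀ d + 5 = m + 5 log₁₀ p + 5, so ∂M/∂p = 5/(p ln 10).
σ_M = (5/ln 10) · (σ_p/p) = 2.1715 × 0.039/0.1798 = 2.1715 × 0.21691 = 0.47102.

σ_M = 0.47 mag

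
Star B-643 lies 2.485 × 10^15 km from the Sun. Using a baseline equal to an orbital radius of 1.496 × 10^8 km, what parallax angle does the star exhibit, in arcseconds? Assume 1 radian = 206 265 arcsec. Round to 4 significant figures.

0.01242 arcsec

θ ≈ B/d = (1.496 × 10^8) / (2.485 × 10^15) = 6.0201 × 10^-8 rad.
In arcseconds: 6.0201 × 10^-8 × 206265 = 0.012417″.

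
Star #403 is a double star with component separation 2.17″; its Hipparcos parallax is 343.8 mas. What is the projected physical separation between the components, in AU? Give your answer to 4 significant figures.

6.312 AU

d = 1/p = 1/0.3438″ = 2.9087 pc.
At distance d (pc), an angle of θ arcsec spans θ·d AU: s = 2.17 × 2.9087 = 6.3119 AU.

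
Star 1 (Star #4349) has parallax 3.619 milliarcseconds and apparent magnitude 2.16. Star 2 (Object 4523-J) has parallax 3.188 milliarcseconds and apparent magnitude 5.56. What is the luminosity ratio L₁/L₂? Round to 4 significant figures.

d₁ = 1/p₁ = 1/0.003619″ = 276.32 pc; d₂ = 1/p₂ = 1/0.003188″ = 313.68 pc.
M₁ = m₁ − 5 log₁₀ d₁ + 5 = 2.16 − 12.2071 + 5 = -5.0471.
M₂ = 5.56 − 12.4824 + 5 = -1.9224.
L₁/L₂ = 10^(0.4(M₂ − M₁)) = 10^(0.4 × 3.1247) = 10^1.24988 = 17.778.

L₁/L₂ = 17.78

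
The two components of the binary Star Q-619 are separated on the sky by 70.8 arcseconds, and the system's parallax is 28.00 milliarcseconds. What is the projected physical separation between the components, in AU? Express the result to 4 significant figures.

d = 1/p = 1/0.02800″ = 35.714 pc.
At distance d (pc), an angle of θ arcsec spans θ·d AU: s = 70.8 × 35.714 = 2528.6 AU.

2529 AU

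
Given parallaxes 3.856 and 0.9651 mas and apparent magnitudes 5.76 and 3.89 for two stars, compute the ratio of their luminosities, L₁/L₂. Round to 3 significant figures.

L₁/L₂ = 0.0112

d₁ = 1/p₁ = 1/0.003856″ = 259.34 pc; d₂ = 1/p₂ = 1/0.0009651″ = 1036.2 pc.
M₁ = m₁ − 5 log₁₀ d₁ + 5 = 5.76 − 12.0693 + 5 = -1.3093.
M₂ = 3.89 − 15.0772 + 5 = -6.1872.
L₁/L₂ = 10^(0.4(M₂ − M₁)) = 10^(0.4 × (-4.8779)) = 10^(-1.95116) = 0.01119.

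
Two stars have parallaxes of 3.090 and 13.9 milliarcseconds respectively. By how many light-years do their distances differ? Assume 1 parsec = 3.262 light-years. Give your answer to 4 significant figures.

821.0 ly

d_A = 1/0.003090″ = 323.62 pc; d_B = 1/0.01390″ = 71.942 pc.
|d_B − d_A| = |71.942 − 323.62| = 251.68 pc = 251.68 × 3.262 ly = 820.98 ly.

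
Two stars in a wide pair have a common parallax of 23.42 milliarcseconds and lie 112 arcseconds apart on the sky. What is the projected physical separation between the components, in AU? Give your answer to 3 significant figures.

d = 1/p = 1/0.02342″ = 42.699 pc.
At distance d (pc), an angle of θ arcsec spans θ·d AU: s = 112 × 42.699 = 4782.3 AU.

4780 AU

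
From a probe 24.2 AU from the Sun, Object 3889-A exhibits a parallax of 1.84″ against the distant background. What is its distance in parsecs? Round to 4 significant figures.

With baseline B (in AU) and parallax p (in arcsec), d = B/p parsecs.
d = 24.2 / 1.84 = 13.152 pc.

13.15 pc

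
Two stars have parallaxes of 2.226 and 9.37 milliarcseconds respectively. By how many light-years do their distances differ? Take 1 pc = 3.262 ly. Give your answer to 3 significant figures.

1120 ly

d_A = 1/0.002226″ = 449.24 pc; d_B = 1/0.009370″ = 106.72 pc.
|d_B − d_A| = |106.72 − 449.24| = 342.52 pc = 342.52 × 3.262 ly = 1117.3 ly.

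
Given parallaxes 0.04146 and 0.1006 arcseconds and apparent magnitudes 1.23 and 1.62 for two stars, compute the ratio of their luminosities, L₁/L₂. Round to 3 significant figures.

L₁/L₂ = 8.43

d₁ = 1/p₁ = 1/0.04146″ = 24.12 pc; d₂ = 1/p₂ = 1/0.1006″ = 9.9404 pc.
M₁ = m₁ − 5 log₁₀ d₁ + 5 = 1.23 − 6.9119 + 5 = -0.6819.
M₂ = 1.62 − 4.9870 + 5 = 1.6330.
L₁/L₂ = 10^(0.4(M₂ − M₁)) = 10^(0.4 × 2.3149) = 10^0.92596 = 8.4326.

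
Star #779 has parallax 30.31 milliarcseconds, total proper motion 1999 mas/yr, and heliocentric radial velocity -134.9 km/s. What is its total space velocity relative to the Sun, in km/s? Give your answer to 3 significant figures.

340 km/s

d = 1/p = 1/0.03031″ = 32.992 pc.
μ = 1999 mas/yr = 1.999 ″/yr.
v_t = 4.740 μ d = 4.740 × 1.999 × 32.992 = 312.61 km/s.
v = √(v_r² + v_t²) = √((-134.9)² + 312.61²) = √115923 = 340.47 km/s.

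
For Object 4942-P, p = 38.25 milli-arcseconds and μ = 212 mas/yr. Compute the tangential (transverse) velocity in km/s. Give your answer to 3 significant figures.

d = 1/p = 1/0.03825″ = 26.144 pc.
μ = 212 mas/yr = 0.212 ″/yr.
v_t = 4.74 × μ × d = 4.74 × 0.212 × 26.144 = 26.272 km/s.

26.3 km/s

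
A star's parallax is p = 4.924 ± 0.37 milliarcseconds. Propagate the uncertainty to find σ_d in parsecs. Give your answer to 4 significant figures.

15.26 pc

d = 1/p, so σ_d = σ_p / p².
σ_d = 0.000370 / (0.004924)² = 0.000370 / 0.000024246 = 15.26 pc.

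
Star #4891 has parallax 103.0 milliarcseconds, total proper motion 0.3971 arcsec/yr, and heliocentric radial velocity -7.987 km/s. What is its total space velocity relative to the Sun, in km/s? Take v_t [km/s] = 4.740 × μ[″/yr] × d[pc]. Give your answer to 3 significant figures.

d = 1/p = 1/0.1030″ = 9.7087 pc.
v_t = 4.740 μ d = 4.740 × 0.3971 × 9.7087 = 18.274 km/s.
v = √(v_r² + v_t²) = √((-7.987)² + 18.274²) = √397.731 = 19.943 km/s.

19.9 km/s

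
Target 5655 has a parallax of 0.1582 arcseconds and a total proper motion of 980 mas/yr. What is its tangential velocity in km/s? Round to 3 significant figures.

29.4 km/s

d = 1/p = 1/0.1582″ = 6.3211 pc.
μ = 980 mas/yr = 0.980 ″/yr.
v_t = 4.74 × μ × d = 4.74 × 0.980 × 6.3211 = 29.363 km/s.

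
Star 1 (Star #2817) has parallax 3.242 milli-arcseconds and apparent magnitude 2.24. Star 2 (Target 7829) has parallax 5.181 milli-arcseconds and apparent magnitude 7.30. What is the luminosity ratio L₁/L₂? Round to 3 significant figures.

L₁/L₂ = 270

d₁ = 1/p₁ = 1/0.003242″ = 308.45 pc; d₂ = 1/p₂ = 1/0.005181″ = 193.01 pc.
M₁ = m₁ − 5 log₁₀ d₁ + 5 = 2.24 − 12.4459 + 5 = -5.2059.
M₂ = 7.30 − 11.4279 + 5 = 0.8721.
L₁/L₂ = 10^(0.4(M₂ − M₁)) = 10^(0.4 × 6.0780) = 10^2.43120 = 269.9.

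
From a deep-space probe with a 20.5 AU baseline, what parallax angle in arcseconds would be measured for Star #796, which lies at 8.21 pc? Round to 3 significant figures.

p (arcsec) = B (AU) / d (pc).
p = 20.5 / 8.21 = 2.497 arcsec.

2.50 arcsec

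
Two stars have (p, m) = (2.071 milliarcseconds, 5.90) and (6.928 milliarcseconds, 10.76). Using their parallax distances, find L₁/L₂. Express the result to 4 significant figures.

d₁ = 1/p₁ = 1/0.002071″ = 482.86 pc; d₂ = 1/p₂ = 1/0.006928″ = 144.34 pc.
M₁ = m₁ − 5 log₁₀ d₁ + 5 = 5.90 − 13.4191 + 5 = -2.5191.
M₂ = 10.76 − 10.7969 + 5 = 4.9631.
L₁/L₂ = 10^(0.4(M₂ − M₁)) = 10^(0.4 × 7.4822) = 10^2.99288 = 983.74.

L₁/L₂ = 983.7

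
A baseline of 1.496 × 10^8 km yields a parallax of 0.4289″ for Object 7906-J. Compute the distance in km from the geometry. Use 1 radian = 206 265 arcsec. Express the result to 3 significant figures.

7.19 × 10^13 km

θ = 0.4289″ = 0.4289/206265 = 2.0794 × 10^-6 rad.
d = B/θ = (1.496 × 10^8) / (2.0794 × 10^-6) = 7.1944 × 10^13 km.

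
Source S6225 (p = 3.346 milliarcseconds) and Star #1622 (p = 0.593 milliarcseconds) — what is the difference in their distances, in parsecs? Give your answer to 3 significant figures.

d_A = 1/0.003346″ = 298.86 pc; d_B = 1/0.0005930″ = 1686.3 pc.
|d_B − d_A| = |1686.3 − 298.86| = 1387.4 pc.

1390 pc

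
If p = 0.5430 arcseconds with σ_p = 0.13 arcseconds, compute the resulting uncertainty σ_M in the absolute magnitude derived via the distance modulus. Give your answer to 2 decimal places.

σ_M = 0.52 mag

M = m − 5 log₁₀ d + 5 = m + 5 log₁₀ p + 5, so ∂M/∂p = 5/(p ln 10).
σ_M = (5/ln 10) · (σ_p/p) = 2.1715 × 0.13/0.5430 = 2.1715 × 0.23941 = 0.51988.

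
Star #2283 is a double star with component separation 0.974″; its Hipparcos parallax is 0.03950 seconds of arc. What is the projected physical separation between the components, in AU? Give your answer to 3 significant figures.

24.7 AU

d = 1/p = 1/0.03950″ = 25.316 pc.
At distance d (pc), an angle of θ arcsec spans θ·d AU: s = 0.974 × 25.316 = 24.658 AU.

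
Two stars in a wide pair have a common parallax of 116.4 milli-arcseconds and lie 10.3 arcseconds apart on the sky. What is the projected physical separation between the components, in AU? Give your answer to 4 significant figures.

d = 1/p = 1/0.1164″ = 8.5911 pc.
At distance d (pc), an angle of θ arcsec spans θ·d AU: s = 10.3 × 8.5911 = 88.488 AU.

88.49 AU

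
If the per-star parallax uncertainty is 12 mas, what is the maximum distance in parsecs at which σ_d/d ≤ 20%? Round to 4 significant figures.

σ_d/d = σ_p/p, so the condition is σ_p/p ≤ 0.20, i.e. p ≥ σ_p/0.20.
p_min = 12/0.20 = 60 mas = 0.06 arcsec.
d_max = 1/p_min = 1/0.06 = 16.667 pc.

16.67 pc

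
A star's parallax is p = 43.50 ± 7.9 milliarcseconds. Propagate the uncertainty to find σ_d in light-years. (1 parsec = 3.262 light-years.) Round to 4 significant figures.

d = 1/p, so σ_d = σ_p / p².
σ_d = 0.00790 / (0.04350)² = 0.00790 / 0.0018923 = 4.1748 pc = 4.1748 × 3.262 ly = 13.618 ly.

13.62 ly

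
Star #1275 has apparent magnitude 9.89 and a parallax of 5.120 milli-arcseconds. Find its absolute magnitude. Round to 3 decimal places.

M = 3.436

d = 1/p = 1/0.005120″ = 195.31 pc.
m − M = 5 log₁₀(195.31) − 5 = 11.4536 − 5 = 6.4536.
M = m − (m − M) = 9.89 − 6.4536 = 3.436.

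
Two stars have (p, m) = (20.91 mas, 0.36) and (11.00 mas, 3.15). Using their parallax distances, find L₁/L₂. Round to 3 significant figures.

d₁ = 1/p₁ = 1/0.02091″ = 47.824 pc; d₂ = 1/p₂ = 1/0.01100″ = 90.909 pc.
M₁ = m₁ − 5 log₁₀ d₁ + 5 = 0.36 − 8.3982 + 5 = -3.0382.
M₂ = 3.15 − 9.7930 + 5 = -1.6430.
L₁/L₂ = 10^(0.4(M₂ − M₁)) = 10^(0.4 × 1.3952) = 10^0.55808 = 3.6148.

L₁/L₂ = 3.61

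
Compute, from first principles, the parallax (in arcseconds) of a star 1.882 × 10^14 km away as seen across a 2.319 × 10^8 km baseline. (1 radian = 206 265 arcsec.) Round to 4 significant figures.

0.2542 arcsec

θ ≈ B/d = (2.319 × 10^8) / (1.882 × 10^14) = 1.2322 × 10^-6 rad.
In arcseconds: 1.2322 × 10^-6 × 206265 = 0.25416″.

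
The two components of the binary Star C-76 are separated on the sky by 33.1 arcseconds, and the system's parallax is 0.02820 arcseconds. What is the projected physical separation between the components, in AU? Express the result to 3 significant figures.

1170 AU

d = 1/p = 1/0.02820″ = 35.461 pc.
At distance d (pc), an angle of θ arcsec spans θ·d AU: s = 33.1 × 35.461 = 1173.8 AU.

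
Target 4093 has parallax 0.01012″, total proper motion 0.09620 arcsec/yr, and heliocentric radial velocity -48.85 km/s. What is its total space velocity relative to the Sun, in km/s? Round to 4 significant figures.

d = 1/p = 1/0.01012″ = 98.814 pc.
v_t = 4.740 μ d = 4.740 × 0.09620 × 98.814 = 45.058 km/s.
v = √(v_r² + v_t²) = √((-48.85)² + 45.058²) = √4416.55 = 66.457 km/s.

66.46 km/s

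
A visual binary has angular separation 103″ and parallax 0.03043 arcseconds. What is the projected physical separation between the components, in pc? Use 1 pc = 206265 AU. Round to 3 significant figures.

0.0164 pc

d = 1/p = 1/0.03043″ = 32.862 pc.
At distance d (pc), an angle of θ arcsec spans θ·d AU: s = 103 × 32.862 = 3384.8 AU.
= 3384.8 / 206265 = 0.016410 pc.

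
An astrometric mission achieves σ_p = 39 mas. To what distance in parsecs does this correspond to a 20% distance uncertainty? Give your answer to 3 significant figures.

5.13 pc

σ_d/d = σ_p/p, so the condition is σ_p/p ≤ 0.20, i.e. p ≥ σ_p/0.20.
p_min = 39/0.20 = 195 mas = 0.195 arcsec.
d_max = 1/p_min = 1/0.195 = 5.1282 pc.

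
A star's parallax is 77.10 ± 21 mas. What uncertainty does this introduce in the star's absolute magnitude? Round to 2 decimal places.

M = m − 5 log₁₀ d + 5 = m + 5 log₁₀ p + 5, so ∂M/∂p = 5/(p ln 10).
σ_M = (5/ln 10) · (σ_p/p) = 2.1715 × 21/77.10 = 2.1715 × 0.27237 = 0.59145.

σ_M = 0.59 mag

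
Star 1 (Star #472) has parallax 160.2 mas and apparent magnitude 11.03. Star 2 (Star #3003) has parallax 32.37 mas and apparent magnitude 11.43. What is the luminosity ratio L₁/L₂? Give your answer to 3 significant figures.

L₁/L₂ = 0.0590

d₁ = 1/p₁ = 1/0.1602″ = 6.2422 pc; d₂ = 1/p₂ = 1/0.03237″ = 30.893 pc.
M₁ = m₁ − 5 log₁₀ d₁ + 5 = 11.03 − 3.9767 + 5 = 12.0533.
M₂ = 11.43 − 7.4493 + 5 = 8.9807.
L₁/L₂ = 10^(0.4(M₂ − M₁)) = 10^(0.4 × (-3.0726)) = 10^(-1.22904) = 0.059015.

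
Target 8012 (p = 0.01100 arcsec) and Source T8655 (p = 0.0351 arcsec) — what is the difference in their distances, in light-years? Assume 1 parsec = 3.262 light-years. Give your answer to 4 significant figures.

d_A = 1/0.01100″ = 90.909 pc; d_B = 1/0.03510″ = 28.49 pc.
|d_B − d_A| = |28.49 − 90.909| = 62.419 pc = 62.419 × 3.262 ly = 203.61 ly.

203.6 ly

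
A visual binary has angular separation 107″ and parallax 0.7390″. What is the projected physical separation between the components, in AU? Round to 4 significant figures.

144.8 AU

d = 1/p = 1/0.7390″ = 1.3532 pc.
At distance d (pc), an angle of θ arcsec spans θ·d AU: s = 107 × 1.3532 = 144.79 AU.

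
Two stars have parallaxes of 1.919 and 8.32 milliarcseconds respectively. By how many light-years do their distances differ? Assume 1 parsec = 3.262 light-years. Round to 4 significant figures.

1308 ly

d_A = 1/0.001919″ = 521.1 pc; d_B = 1/0.008320″ = 120.19 pc.
|d_B − d_A| = |120.19 − 521.1| = 400.91 pc = 400.91 × 3.262 ly = 1307.8 ly.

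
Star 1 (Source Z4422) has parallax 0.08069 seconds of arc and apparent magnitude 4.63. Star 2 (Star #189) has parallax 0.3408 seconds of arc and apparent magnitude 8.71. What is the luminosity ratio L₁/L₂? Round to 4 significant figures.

L₁/L₂ = 764.5

d₁ = 1/p₁ = 1/0.08069″ = 12.393 pc; d₂ = 1/p₂ = 1/0.3408″ = 2.9343 pc.
M₁ = m₁ − 5 log₁₀ d₁ + 5 = 4.63 − 5.4659 + 5 = 4.1641.
M₂ = 8.71 − 2.3375 + 5 = 11.3725.
L₁/L₂ = 10^(0.4(M₂ − M₁)) = 10^(0.4 × 7.2084) = 10^2.88336 = 764.47.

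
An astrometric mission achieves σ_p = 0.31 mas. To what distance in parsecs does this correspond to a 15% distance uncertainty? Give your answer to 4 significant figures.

σ_d/d = σ_p/p, so the condition is σ_p/p ≤ 0.15, i.e. p ≥ σ_p/0.15.
p_min = 0.31/0.15 = 2.0667 mas = 0.0020667 arcsec.
d_max = 1/p_min = 1/0.0020667 = 483.86 pc.

483.9 pc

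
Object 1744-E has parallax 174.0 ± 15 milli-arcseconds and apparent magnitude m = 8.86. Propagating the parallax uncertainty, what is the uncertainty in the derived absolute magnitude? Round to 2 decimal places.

M = m − 5 log₁₀ d + 5 = m + 5 log₁₀ p + 5, so ∂M/∂p = 5/(p ln 10).
σ_M = (5/ln 10) · (σ_p/p) = 2.1715 × 15/174.0 = 2.1715 × 0.086207 = 0.1872.

σ_M = 0.19 mag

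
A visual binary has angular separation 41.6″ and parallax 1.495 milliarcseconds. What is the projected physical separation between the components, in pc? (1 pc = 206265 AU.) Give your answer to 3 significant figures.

d = 1/p = 1/0.001495″ = 668.9 pc.
At distance d (pc), an angle of θ arcsec spans θ·d AU: s = 41.6 × 668.9 = 27826 AU.
= 27826 / 206265 = 0.13490 pc.

0.135 pc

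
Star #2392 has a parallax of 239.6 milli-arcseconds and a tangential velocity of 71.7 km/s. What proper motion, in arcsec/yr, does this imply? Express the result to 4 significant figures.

3.624 arcsec/yr

d = 1/p = 1/0.2396″ = 4.1736 pc.
μ = v_t / (4.74 d) = 71.7 / (4.74 × 4.1736) = 71.7 / 19.783 = 3.6243 ″/yr.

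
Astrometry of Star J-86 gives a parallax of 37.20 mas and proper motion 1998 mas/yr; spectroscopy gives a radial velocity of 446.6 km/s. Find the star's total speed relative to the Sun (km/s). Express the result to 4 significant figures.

514.1 km/s

d = 1/p = 1/0.03720″ = 26.882 pc.
μ = 1998 mas/yr = 1.998 ″/yr.
v_t = 4.740 μ d = 4.740 × 1.998 × 26.882 = 254.59 km/s.
v = √(v_r² + v_t²) = √(446.6² + 254.59²) = √264268 = 514.07 km/s.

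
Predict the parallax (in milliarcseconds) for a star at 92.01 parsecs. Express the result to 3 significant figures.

10.9 mas

p = 1/d = 1/92.01 = 0.010868 arcsec.
= 0.010868 × 1000 = 10.868 mas.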